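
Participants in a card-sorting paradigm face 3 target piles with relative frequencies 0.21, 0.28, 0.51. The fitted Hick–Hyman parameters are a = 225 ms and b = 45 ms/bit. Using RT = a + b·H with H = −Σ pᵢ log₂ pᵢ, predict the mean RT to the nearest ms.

H = 0.21·log₂(1/0.21) + 0.28·log₂(1/0.28) + 0.51·log₂(1/0.51) = 1.4825 bits.
RT = 225 + 45 × 1.4825 = 291.71 ms.

292 ms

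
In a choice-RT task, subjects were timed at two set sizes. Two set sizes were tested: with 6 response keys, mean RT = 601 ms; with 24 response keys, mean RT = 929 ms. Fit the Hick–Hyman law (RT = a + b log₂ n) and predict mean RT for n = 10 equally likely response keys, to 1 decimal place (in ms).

721.9 ms

RT is linear in log₂ n, so two points fix the line:
  b = (929 − 601) / (log₂ 24 − log₂ 6) = 328 / (4.5850 − 2.5850) = 164.000 ms/bit
  a = 601 − 164.000 × 2.5850 = 177.066 ms
Then RT(10) = 177.066 + 164.000 × log₂ 10 = 177.066 + 164.000 × 3.3219 ≈ 721.862 ms.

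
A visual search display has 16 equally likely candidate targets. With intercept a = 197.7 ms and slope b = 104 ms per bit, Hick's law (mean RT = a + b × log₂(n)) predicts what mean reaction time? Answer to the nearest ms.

log₂(16) = 4 bits, so RT = 197.7 + 104 × 4 ≈ 613.700 ms.

614 ms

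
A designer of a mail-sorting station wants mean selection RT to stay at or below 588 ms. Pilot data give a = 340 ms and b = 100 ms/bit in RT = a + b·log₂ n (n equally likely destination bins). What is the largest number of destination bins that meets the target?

5

100·log₂ n ≤ 588 − 340 = 248, giving log₂ n ≤ 2.4800 and n ≤ 5.579. The largest whole number is 5.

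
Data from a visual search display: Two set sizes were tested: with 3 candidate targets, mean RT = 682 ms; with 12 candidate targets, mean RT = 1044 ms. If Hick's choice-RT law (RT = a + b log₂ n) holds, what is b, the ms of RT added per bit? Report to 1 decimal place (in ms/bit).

The slope on a log₂ axis is (1044 − 682) / (3.5850 − 1.5850) = 181.000 ms/bit.

181.0 ms/bit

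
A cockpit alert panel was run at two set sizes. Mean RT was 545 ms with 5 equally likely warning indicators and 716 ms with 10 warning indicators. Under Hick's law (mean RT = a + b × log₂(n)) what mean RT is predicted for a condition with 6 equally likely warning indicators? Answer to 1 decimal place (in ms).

RT is linear in log₂ n, so two points fix the line:
  b = (716 − 545) / (log₂ 10 − log₂ 5) = 171 / (3.3219 − 2.3219) = 171.000 ms/bit
  a = 545 − 171.000 × 2.3219 = 147.950 ms
Then RT(6) = 147.950 + 171.000 × log₂ 6 = 147.950 + 171.000 × 2.5850 ≈ 589.979 ms.

590.0 ms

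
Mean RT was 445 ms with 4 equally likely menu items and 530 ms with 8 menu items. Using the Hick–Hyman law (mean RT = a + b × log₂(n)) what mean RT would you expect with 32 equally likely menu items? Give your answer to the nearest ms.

With log₂ n on the abscissa the relation is linear; from the two conditions:
  b = (530 − 445) / (log₂ 8 − log₂ 4) = 85 / (3 − 2) = 85 ms/bit
  a = 445 − 85 × 2 = 275 ms
Then RT(32) = 275 + 85 × log₂ 32 = 275 + 85 × 5 ≈ 700.000 ms.

700 ms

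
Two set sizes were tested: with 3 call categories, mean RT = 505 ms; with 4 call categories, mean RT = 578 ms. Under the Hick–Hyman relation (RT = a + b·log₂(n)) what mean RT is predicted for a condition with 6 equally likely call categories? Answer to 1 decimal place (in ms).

Solve the two-equation system in a and b:
  b = (578 − 505) / (log₂ 4 − log₂ 3) = 73 / (2 − 1.5850) = 175.888 ms/bit
  a = 505 − 175.888 × 1.5850 = 226.225 ms
Then RT(6) = 226.225 + 175.888 × log₂ 6 = 226.225 + 175.888 × 2.5850 ≈ 680.888 ms.

680.9 ms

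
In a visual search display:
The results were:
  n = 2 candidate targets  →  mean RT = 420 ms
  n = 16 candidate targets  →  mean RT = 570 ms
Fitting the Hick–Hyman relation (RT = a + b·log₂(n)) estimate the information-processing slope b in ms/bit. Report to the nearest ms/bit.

50 ms/bit

The slope on a log₂ axis is (570 − 420) / (4 − 1) = 50 ms/bit.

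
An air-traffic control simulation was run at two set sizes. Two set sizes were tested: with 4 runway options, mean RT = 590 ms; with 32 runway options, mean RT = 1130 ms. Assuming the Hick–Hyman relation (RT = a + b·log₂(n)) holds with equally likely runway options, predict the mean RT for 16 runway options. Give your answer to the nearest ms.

RT is linear in log₂ n, so two points fix the line:
  b = (1130 − 590) / (log₂ 32 − log₂ 4) = 540 / (5 − 2) = 180 ms/bit
  a = 590 − 180 × 2 = 230 ms
Then RT(16) = 230 + 180 × log₂ 16 = 230 + 180 × 4 ≈ 950.000 ms.

950 ms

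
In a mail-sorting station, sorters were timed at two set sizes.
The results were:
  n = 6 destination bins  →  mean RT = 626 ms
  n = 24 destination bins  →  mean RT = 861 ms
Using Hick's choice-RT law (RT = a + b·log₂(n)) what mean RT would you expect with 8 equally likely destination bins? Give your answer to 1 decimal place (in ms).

674.8 ms

With log₂ n on the abscissa the relation is linear; from the two conditions:
  b = (861 − 626) / (log₂ 24 − log₂ 6) = 235 / (4.5850 − 2.5850) = 117.500 ms/bit
  a = 626 − 117.500 × 2.5850 = 322.267 ms
Then RT(8) = 322.267 + 117.500 × log₂ 8 = 322.267 + 117.500 × 3 ≈ 674.767 ms.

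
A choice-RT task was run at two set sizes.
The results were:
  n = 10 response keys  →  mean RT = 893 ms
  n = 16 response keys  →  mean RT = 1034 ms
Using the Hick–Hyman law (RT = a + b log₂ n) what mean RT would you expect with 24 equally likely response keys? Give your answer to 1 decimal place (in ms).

RT is linear in log₂ n, so two points fix the line:
  b = (1034 − 893) / (log₂ 16 − log₂ 10) = 141 / (4 − 3.3219) = 207.943 ms/bit
  a = 893 − 207.943 × 3.3219 = 202.230 ms
Then RT(24) = 202.230 + 207.943 × log₂ 24 = 202.230 + 207.943 × 4.5850 ≈ 1155.639 ms.

1155.6 ms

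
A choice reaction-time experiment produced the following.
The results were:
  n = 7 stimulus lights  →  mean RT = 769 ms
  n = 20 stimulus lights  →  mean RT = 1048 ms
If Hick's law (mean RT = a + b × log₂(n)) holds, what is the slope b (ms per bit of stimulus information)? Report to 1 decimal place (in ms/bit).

184.2 ms/bit

The slope on a log₂ axis is (1048 − 769) / (4.3219 − 2.8074) = 184.210 ms/bit.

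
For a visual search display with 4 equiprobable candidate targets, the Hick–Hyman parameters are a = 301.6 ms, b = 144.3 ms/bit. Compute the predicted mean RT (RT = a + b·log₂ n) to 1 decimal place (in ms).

log₂(4) = 2 bits, so RT = 301.6 + 144.3 × 2 ≈ 590.200 ms.

590.2 ms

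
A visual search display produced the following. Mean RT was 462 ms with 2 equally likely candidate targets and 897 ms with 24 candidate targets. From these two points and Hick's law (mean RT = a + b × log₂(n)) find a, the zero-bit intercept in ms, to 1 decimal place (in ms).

340.7 ms

Slope: b = (897 − 462) / (log₂ 24 − log₂ 2) = 435/3.5850 = 121.340 ms/bit.
Intercept: a = 462 − 121.340·log₂(2) = 340.660 ms.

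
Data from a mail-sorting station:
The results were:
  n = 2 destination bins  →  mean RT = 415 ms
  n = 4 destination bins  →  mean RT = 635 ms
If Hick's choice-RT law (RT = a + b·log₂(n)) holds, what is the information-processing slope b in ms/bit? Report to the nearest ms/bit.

Slope: b = (635 − 415) / (log₂ 4 − log₂ 2) = 220/1.0000 = 220 ms/bit.

220 ms/bit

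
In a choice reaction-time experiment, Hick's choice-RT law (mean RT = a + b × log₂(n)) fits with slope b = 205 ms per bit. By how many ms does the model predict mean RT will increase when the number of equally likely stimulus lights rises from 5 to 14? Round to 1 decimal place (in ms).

304.5 ms

ΔRT = (a + b log₂ n₂) − (a + b log₂ n₁) = b·(log₂ n₂ − log₂ n₁).
log₂(14) − log₂(5) = 3.8074 − 2.3219 = 1.4854.
ΔRT = 205 × 1.4854 = 304.512 ms.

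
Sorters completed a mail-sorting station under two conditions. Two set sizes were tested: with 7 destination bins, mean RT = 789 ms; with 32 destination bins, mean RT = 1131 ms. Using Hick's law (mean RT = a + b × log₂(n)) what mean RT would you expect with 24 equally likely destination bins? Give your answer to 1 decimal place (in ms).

1066.3 ms

Solve the two-equation system in a and b:
  b = (1131 − 789) / (log₂ 32 − log₂ 7) = 342 / (5 − 2.8074) = 155.976 ms/bit
  a = 789 − 155.976 × 2.8074 = 351.120 ms
Then RT(24) = 351.120 + 155.976 × log₂ 24 = 351.120 + 155.976 × 4.5850 ≈ 1066.264 ms.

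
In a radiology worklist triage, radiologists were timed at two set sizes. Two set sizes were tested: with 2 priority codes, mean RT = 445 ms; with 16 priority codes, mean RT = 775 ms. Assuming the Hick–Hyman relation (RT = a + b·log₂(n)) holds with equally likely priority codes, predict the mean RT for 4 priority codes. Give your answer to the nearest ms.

RT is linear in log₂ n, so two points fix the line:
  b = (775 − 445) / (log₂ 16 − log₂ 2) = 330 / (4 − 1) = 110 ms/bit
  a = 445 − 110 × 1 = 335 ms
Then RT(4) = 335 + 110 × log₂ 4 = 335 + 110 × 2 ≈ 555.000 ms.

555 ms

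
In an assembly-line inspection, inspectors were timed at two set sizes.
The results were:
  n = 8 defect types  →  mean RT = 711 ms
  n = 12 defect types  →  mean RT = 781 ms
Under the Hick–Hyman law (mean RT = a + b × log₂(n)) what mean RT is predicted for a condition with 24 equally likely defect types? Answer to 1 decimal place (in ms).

900.7 ms

RT is linear in log₂ n, so two points fix the line:
  b = (781 − 711) / (log₂ 12 − log₂ 8) = 70 / (3.5850 − 3) = 119.666 ms/bit
  a = 711 − 119.666 × 3 = 352.003 ms
Then RT(24) = 352.003 + 119.666 × log₂ 24 = 352.003 + 119.666 × 4.5850 ≈ 900.666 ms.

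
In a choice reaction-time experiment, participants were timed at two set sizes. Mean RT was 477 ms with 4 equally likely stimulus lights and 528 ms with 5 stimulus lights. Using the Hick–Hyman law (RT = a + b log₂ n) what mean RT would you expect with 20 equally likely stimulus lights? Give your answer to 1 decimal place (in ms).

844.8 ms

With log₂ n on the abscissa the relation is linear; from the two conditions:
  b = (528 − 477) / (log₂ 5 − log₂ 4) = 51 / (2.3219 − 2) = 158.420 ms/bit
  a = 477 − 158.420 × 2 = 160.159 ms
Then RT(20) = 160.159 + 158.420 × log₂ 20 = 160.159 + 158.420 × 4.3219 ≈ 844.841 ms.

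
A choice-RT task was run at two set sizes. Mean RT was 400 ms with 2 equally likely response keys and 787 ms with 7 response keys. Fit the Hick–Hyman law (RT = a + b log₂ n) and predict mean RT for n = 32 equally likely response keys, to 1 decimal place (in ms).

With log₂ n on the abscissa the relation is linear; from the two conditions:
  b = (787 − 400) / (log₂ 7 − log₂ 2) = 387 / (2.8074 − 1) = 214.125 ms/bit
  a = 400 − 214.125 × 1 = 185.875 ms
Then RT(32) = 185.875 + 214.125 × log₂ 32 = 185.875 + 214.125 × 5 ≈ 1256.500 ms.

1256.5 ms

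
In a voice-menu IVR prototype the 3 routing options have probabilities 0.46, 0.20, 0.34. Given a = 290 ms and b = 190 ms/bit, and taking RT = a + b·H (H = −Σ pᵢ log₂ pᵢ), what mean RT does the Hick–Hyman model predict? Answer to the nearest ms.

577 ms

H = 0.46·log₂(1/0.46) + 0.20·log₂(1/0.20) + 0.34·log₂(1/0.34) = 1.5089 bits.
RT = 290 + 190 × 1.5089 = 576.69 ms.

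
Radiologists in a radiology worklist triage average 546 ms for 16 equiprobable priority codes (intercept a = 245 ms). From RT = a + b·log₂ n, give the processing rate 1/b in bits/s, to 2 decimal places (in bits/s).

13.29 bits/s

Choice component = 546 − 245 = 301 ms over log₂(16) = 4 bits.
b = 301 / 4 = 75.250 ms/bit, so 1/b = 13.289 bits/s.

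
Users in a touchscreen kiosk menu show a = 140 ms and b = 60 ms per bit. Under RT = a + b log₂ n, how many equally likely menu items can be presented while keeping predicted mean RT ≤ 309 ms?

7

Information budget: (309 − 140)/60 = 2.8167 bits, so n ≤ 2^2.8167 = 7.045 → at most 7.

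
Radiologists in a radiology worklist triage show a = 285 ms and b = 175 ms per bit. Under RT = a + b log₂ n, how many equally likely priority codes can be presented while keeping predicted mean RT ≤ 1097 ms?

24

Information budget: (1097 − 285)/175 = 4.6400 bits, so n ≤ 2^4.6400 = 24.933 → at most 24.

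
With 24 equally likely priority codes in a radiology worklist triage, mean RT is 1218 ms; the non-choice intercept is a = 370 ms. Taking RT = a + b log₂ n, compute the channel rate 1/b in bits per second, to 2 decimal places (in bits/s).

Choice component = 1218 − 370 = 848 ms over log₂(24) = 4.5850 bits.
b = 848 / 4.5850 = 184.952 ms/bit, so 1/b = 5.407 bits/s.

5.41 bits/s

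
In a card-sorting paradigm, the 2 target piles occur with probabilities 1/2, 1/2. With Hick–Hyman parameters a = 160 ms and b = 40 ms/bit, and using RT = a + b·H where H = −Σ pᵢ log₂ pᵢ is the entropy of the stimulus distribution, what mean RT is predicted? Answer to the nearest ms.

200 ms

H = −Σ pᵢ log₂ pᵢ = 0.5·1 + 0.5·1 = 1.000 bits.
RT = 160 + 40 × 1.000 = 200.00 ms.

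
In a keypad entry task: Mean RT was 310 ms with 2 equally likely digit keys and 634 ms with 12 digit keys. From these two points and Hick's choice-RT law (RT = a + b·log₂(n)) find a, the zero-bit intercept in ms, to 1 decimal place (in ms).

b = (RT₂ − RT₁)/(log₂ n₂ − log₂ n₁) = (634 − 310)/(3.5850 − 1) = 125.340 ms/bit.
a = RT₁ − b·log₂ n₁ = 310 − 125.340 × 1 = 184.660 ms.

184.7 ms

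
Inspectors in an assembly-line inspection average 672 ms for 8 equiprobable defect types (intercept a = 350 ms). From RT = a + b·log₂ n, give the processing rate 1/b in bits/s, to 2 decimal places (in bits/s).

b = (672 − 350)/log₂ 8 = 322/3 = 107.333 ms per bit = 0.10733 s/bit; the reciprocal is 9.317 bits/s.

9.32 bits/s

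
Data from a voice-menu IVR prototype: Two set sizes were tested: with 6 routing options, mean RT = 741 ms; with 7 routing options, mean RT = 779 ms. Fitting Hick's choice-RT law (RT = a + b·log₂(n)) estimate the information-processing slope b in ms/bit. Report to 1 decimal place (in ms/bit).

170.9 ms/bit

The slope on a log₂ axis is (779 − 741) / (2.8074 − 2.5850) = 170.869 ms/bit.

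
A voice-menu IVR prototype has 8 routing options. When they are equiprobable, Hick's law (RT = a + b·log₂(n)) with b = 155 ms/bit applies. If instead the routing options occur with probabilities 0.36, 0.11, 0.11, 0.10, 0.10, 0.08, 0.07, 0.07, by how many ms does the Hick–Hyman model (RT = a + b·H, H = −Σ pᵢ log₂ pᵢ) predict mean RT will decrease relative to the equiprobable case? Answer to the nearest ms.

43 ms

Equiprobable entropy H₀ = log₂ 8 = 3.0000 bits.
Skewed entropy H = −Σ pᵢ log₂ pᵢ = 2.7242 bits.
ΔRT = b·(H₀ − H) = 155 × 0.2758 = 42.75 ms.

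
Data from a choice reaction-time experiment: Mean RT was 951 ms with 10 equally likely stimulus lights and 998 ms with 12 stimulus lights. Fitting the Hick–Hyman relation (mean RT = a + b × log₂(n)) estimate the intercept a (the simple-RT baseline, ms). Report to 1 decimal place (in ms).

Slope: b = (998 − 951) / (log₂ 12 − log₂ 10) = 47/0.2630 = 178.684 ms/bit.
Intercept: a = 951 − 178.684·log₂(10) = 357.425 ms.

357.4 ms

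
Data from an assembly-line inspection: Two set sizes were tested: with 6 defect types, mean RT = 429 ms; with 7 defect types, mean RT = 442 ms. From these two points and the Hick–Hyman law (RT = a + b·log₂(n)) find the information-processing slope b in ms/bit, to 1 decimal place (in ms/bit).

Slope: b = (442 − 429) / (log₂ 7 − log₂ 6) = 13/0.2224 = 58.455 ms/bit.

58.5 ms/bit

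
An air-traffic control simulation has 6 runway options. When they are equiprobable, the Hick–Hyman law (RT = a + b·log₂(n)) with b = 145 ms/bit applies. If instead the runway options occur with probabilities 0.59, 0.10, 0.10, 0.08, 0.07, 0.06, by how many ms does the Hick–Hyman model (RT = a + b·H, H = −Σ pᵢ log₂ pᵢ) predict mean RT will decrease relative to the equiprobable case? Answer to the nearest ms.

The RT saving is b·ΔH. Equiprobable H₀ = log₂(6) = 2.5850 bits; with the given probabilities H = 1.9171 bits.
b·(H₀ − H) = 145 × (2.5850 − 1.9171) = 96.84 ms.

97 ms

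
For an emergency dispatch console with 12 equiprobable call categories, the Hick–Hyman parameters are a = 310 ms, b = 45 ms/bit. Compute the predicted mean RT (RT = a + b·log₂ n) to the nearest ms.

log₂(12) = 3.5850 bits, so RT = 310 + 45 × 3.5850 ≈ 471.323 ms.

471 ms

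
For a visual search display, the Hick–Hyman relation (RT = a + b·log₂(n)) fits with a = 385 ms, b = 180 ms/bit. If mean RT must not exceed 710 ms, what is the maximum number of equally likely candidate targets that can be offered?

3

180·log₂ n ≤ 710 − 385 = 325, giving log₂ n ≤ 1.8056 and n ≤ 3.496. The largest whole number is 3.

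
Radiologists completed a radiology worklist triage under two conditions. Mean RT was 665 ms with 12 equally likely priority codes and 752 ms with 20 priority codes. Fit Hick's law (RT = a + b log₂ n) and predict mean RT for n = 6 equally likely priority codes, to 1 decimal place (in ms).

Solve the two-equation system in a and b:
  b = (752 − 665) / (log₂ 20 − log₂ 12) = 87 / (4.3219 − 3.5850) = 118.052 ms/bit
  a = 665 − 118.052 × 3.5850 = 241.789 ms
Then RT(6) = 241.789 + 118.052 × log₂ 6 = 241.789 + 118.052 × 2.5850 ≈ 546.948 ms.

546.9 ms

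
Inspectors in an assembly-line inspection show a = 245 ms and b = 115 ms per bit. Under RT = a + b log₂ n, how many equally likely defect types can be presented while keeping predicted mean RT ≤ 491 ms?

Information budget: (491 − 245)/115 = 2.1391 bits, so n ≤ 2^2.1391 = 4.405 → at most 4.

4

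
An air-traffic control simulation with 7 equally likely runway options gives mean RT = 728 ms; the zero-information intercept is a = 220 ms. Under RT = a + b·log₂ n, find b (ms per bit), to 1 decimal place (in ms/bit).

7 alternatives carry log₂ 7 = 2.8074 bits; the choice cost is 728 − 220 = 508 ms, so b = 508/2.8074 = 180.953 ms/bit.

181.0 ms/bit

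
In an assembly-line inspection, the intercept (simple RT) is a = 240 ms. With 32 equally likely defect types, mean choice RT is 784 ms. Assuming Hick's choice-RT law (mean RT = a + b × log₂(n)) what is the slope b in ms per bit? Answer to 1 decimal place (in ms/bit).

b = (784 − 240) / log₂(32) = 544 / 5 = 108.800 ms/bit.

108.8 ms/bit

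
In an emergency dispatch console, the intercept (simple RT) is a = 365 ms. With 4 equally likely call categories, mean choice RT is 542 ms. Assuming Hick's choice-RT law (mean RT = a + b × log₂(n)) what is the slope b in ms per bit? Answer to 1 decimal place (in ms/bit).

log₂(4) = 2 bits.
b = (RT − a)/log₂ n = (542 − 365) / 2 = 88.500 ms/bit.

88.5 ms/bit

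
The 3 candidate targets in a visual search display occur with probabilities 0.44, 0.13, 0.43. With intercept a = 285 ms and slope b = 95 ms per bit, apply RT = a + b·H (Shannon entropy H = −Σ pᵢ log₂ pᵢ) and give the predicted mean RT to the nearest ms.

Entropy contributions −pᵢ log₂ pᵢ: 0.5211, 0.3826, 0.5236; sum H = 1.4274 bits.
RT = a + bH = 285 + 95·1.4274 = 420.60 ms.

421 ms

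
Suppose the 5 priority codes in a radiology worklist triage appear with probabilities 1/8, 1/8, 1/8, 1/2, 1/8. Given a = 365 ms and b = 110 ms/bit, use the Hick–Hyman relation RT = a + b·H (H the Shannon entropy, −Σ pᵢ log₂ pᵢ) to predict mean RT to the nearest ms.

H = −Σ pᵢ log₂ pᵢ = 0.125·3 + 0.125·3 + 0.125·3 + 0.5·1 + 0.125·3 = 2.000 bits.
RT = 365 + 110 × 2.000 = 585.00 ms.

585 ms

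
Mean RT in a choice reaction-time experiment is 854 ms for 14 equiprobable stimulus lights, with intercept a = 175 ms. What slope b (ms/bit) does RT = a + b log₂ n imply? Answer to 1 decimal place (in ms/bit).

178.3 ms/bit

log₂(14) = 3.8074 bits.
b = (RT − a)/log₂ n = (854 − 175) / 3.8074 = 178.339 ms/bit.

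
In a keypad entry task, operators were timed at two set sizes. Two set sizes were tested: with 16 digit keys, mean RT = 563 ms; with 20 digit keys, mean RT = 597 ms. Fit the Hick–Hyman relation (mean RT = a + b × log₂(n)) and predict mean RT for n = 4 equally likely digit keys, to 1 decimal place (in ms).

RT is linear in log₂ n, so two points fix the line:
  b = (597 − 563) / (log₂ 20 − log₂ 16) = 34 / (4.3219 − 4) = 105.614 ms/bit
  a = 563 − 105.614 × 4 = 140.545 ms
Then RT(4) = 140.545 + 105.614 × log₂ 4 = 140.545 + 105.614 × 2 ≈ 351.773 ms.

351.8 ms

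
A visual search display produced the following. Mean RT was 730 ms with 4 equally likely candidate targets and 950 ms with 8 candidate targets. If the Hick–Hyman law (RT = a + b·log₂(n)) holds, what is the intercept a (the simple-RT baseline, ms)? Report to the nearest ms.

290 ms

Slope: b = (950 − 730) / (log₂ 8 − log₂ 4) = 220/1.0000 = 220 ms/bit.
Intercept: a = 730 − 220·log₂(4) = 290.000 ms.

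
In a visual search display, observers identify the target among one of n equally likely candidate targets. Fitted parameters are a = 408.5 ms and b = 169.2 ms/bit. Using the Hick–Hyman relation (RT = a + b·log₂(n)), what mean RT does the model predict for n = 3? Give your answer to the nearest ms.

677 ms

log₂(3) = 1.5850 bits, so RT = 408.5 + 169.2 × 1.5850 ≈ 676.676 ms.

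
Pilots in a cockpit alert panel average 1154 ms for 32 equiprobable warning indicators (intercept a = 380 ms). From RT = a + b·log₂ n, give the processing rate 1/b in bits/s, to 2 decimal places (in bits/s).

6.46 bits/s

b = (1154 − 380)/log₂ 32 = 774/5 = 154.800 ms per bit = 0.15480 s/bit; the reciprocal is 6.460 bits/s.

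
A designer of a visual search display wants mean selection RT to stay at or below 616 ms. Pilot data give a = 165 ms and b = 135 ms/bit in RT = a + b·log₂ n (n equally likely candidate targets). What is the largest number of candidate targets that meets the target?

10

135·log₂ n ≤ 616 − 165 = 451, giving log₂ n ≤ 3.3407 and n ≤ 10.131. The largest whole number is 10.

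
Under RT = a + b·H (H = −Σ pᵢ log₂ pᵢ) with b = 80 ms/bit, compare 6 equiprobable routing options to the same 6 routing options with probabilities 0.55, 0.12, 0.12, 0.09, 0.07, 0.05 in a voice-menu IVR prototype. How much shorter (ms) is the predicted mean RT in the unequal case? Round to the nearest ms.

The RT saving is b·ΔH. Equiprobable H₀ = log₂(6) = 2.5850 bits; with the given probabilities H = 2.0058 bits.
b·(H₀ − H) = 80 × (2.5850 − 2.0058) = 46.33 ms.

46 ms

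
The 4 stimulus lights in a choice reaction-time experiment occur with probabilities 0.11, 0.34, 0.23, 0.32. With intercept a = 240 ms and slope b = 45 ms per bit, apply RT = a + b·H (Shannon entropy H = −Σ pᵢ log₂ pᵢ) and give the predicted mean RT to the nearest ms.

325 ms

Entropy contributions −pᵢ log₂ pᵢ: 0.3503, 0.5292, 0.4877, 0.5260; sum H = 1.8932 bits.
RT = a + bH = 240 + 45·1.8932 = 325.19 ms.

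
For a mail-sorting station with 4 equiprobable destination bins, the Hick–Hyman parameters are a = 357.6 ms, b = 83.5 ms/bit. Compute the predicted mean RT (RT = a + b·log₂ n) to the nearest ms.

525 ms

log₂(4) = 2 bits, so RT = 357.6 + 83.5 × 2 ≈ 524.600 ms.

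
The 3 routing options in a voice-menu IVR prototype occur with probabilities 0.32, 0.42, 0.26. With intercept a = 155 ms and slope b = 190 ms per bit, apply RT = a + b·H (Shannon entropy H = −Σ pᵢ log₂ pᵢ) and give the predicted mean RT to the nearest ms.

Entropy contributions −pᵢ log₂ pᵢ: 0.5260, 0.5256, 0.5053; sum H = 1.5570 bits.
RT = a + bH = 155 + 190·1.5570 = 450.82 ms.

451 ms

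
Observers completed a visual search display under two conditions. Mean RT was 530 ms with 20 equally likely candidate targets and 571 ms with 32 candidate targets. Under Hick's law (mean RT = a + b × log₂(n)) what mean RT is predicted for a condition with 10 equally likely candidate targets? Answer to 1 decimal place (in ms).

469.5 ms

Fit slope and intercept:
  b = (571 − 530) / (log₂ 32 − log₂ 20) = 41 / (5 − 4.3219) = 60.466 ms/bit
  a = 530 − 60.466 × 4.3219 = 268.672 ms
Then RT(10) = 268.672 + 60.466 × log₂ 10 = 268.672 + 60.466 × 3.3219 ≈ 469.534 ms.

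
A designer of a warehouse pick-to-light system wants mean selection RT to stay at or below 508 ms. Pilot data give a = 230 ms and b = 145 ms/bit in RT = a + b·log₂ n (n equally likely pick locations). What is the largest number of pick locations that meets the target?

3

145·log₂ n ≤ 508 − 230 = 278, giving log₂ n ≤ 1.9172 and n ≤ 3.777. The largest whole number is 3.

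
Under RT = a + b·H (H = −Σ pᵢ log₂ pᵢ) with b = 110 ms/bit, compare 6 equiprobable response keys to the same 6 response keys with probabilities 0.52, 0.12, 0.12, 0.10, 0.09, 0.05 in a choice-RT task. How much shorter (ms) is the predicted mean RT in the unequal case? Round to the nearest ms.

55 ms

The RT saving is b·ΔH. Equiprobable H₀ = log₂(6) = 2.5850 bits; with the given probabilities H = 2.0857 bits.
b·(H₀ − H) = 110 × (2.5850 − 2.0857) = 54.92 ms.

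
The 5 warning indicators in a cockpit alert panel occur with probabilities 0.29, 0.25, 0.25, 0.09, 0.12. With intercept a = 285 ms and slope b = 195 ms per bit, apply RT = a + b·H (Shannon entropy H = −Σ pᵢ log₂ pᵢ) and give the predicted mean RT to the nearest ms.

Entropy contributions −pᵢ log₂ pᵢ: 0.5179, 0.5000, 0.5000, 0.3127, 0.3671; sum H = 2.1976 bits.
RT = a + bH = 285 + 195·2.1976 = 713.54 ms.

714 ms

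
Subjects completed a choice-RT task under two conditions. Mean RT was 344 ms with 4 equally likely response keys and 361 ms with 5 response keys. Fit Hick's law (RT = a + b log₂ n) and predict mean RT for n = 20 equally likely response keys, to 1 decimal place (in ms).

466.6 ms

Fit slope and intercept:
  b = (361 − 344) / (log₂ 5 − log₂ 4) = 17 / (2.3219 − 2) = 52.807 ms/bit
  a = 344 − 52.807 × 2 = 238.386 ms
Then RT(20) = 238.386 + 52.807 × log₂ 20 = 238.386 + 52.807 × 4.3219 ≈ 466.614 ms.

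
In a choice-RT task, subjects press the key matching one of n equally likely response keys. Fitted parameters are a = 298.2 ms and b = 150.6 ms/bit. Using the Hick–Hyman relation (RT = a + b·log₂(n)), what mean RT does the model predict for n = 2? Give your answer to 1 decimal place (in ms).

448.8 ms

log₂(2) = 1 bits, so RT = 298.2 + 150.6 × 1 ≈ 448.800 ms.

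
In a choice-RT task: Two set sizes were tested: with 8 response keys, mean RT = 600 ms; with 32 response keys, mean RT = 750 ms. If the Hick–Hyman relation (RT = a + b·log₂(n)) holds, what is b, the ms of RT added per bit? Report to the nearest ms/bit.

75 ms/bit

b = (RT₂ − RT₁)/(log₂ n₂ − log₂ n₁) = (750 − 600)/(5 − 3) = 75 ms/bit.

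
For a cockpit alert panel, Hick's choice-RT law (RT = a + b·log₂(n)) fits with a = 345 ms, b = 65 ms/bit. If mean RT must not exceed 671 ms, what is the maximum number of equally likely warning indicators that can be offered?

32

Set 345 + 65·log₂ n ≤ 671 → log₂ n ≤ (671 − 345)/65 = 5.0154.
So n ≤ 2^5.0154 = 32.343; the largest integer n is 32.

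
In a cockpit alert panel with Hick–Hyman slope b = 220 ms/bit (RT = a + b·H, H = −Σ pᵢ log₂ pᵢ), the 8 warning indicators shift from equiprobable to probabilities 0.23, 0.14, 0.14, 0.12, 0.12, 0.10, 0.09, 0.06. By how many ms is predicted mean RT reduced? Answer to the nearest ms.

21 ms

The RT saving is b·ΔH. Equiprobable H₀ = log₂(8) = 3.0000 bits; with the given probabilities H = 2.9044 bits.
b·(H₀ − H) = 220 × (3.0000 − 2.9044) = 21.03 ms.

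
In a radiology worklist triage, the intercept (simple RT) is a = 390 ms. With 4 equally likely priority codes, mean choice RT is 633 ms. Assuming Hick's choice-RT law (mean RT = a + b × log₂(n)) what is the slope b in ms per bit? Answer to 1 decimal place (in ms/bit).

121.5 ms/bit

b = (633 − 390) / log₂(4) = 243 / 2 = 121.500 ms/bit.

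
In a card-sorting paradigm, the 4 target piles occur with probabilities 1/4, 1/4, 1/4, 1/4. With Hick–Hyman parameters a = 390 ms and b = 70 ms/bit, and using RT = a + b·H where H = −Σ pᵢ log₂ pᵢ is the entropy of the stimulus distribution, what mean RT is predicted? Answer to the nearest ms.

530 ms

Each term −pᵢ log₂ pᵢ: 0.25·2 + 0.25·2 + 0.25·2 + 0.25·2; summed, H = 2.000 bits.
Mean RT = a + bH = 390 + 70·2.000 = 530.00 ms.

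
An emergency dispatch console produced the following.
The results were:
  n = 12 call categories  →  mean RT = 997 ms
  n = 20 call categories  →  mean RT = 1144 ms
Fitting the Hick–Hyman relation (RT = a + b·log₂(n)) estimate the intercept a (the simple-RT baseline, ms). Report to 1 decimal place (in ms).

281.9 ms

b = (RT₂ − RT₁)/(log₂ n₂ − log₂ n₁) = (1144 − 997)/(4.3219 − 3.5850) = 199.467 ms/bit.
Intercept: a = 997 − 199.467·log₂(12) = 281.920 ms.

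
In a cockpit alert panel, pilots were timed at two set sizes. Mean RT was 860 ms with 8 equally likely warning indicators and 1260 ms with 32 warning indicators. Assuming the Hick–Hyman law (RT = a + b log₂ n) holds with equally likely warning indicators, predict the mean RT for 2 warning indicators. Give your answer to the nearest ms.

460 ms

Solve the two-equation system in a and b:
  b = (1260 − 860) / (log₂ 32 − log₂ 8) = 400 / (5 − 3) = 200 ms/bit
  a = 860 − 200 × 3 = 260 ms
Then RT(2) = 260 + 200 × log₂ 2 = 260 + 200 × 1 ≈ 460.000 ms.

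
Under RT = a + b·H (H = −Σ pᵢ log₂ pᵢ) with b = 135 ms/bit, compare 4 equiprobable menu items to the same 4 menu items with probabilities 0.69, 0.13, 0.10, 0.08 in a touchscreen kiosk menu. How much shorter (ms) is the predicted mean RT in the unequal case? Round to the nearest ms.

The RT saving is b·ΔH. Equiprobable H₀ = log₂(4) = 2.0000 bits; with the given probabilities H = 1.3757 bits.
b·(H₀ − H) = 135 × (2.0000 − 1.3757) = 84.28 ms.

84 ms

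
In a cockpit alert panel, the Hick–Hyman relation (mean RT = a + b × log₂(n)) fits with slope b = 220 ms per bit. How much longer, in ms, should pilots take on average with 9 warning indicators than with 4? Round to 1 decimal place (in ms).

Only the slope matters, since a is common to both: ΔRT = b·log₂(n₂/n₁).
log₂(9) − log₂(4) = 3.1699 − 2 = 1.1699.
ΔRT = 220 × 1.1699 = 257.384 ms.

257.4 ms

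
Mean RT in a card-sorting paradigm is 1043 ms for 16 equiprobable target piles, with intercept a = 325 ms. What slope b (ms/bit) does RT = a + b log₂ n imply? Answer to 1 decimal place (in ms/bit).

log₂(16) = 4 bits.
b = (RT − a)/log₂ n = (1043 − 325) / 4 = 179.500 ms/bit.

179.5 ms/bit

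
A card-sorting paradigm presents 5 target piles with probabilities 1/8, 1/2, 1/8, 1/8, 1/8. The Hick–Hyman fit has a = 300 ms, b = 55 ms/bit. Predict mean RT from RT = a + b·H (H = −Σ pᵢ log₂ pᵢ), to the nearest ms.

H = −Σ pᵢ log₂ pᵢ = 0.125·3 + 0.5·1 + 0.125·3 + 0.125·3 + 0.125·3 = 2.000 bits.
RT = 300 + 55 × 2.000 = 410.00 ms.

410 ms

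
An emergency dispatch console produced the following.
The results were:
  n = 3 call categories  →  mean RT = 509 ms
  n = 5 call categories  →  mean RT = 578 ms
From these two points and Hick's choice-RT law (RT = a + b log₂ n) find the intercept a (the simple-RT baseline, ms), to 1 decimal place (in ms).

Slope: b = (578 − 509) / (log₂ 5 − log₂ 3) = 69/0.7370 = 93.627 ms/bit.
Intercept: a = 509 − 93.627·log₂(3) = 360.604 ms.

360.6 ms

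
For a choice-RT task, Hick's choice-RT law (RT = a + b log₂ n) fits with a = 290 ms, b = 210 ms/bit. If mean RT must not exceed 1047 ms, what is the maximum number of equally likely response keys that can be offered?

Set 290 + 210·log₂ n ≤ 1047 → log₂ n ≤ (1047 − 290)/210 = 3.6048.
So n ≤ 2^3.6048 = 12.166; the largest integer n is 12.

12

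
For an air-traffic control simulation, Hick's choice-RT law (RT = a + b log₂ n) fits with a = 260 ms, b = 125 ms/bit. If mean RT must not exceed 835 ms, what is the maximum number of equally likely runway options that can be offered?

24

125·log₂ n ≤ 835 − 260 = 575, giving log₂ n ≤ 4.6000 and n ≤ 24.251. The largest whole number is 24.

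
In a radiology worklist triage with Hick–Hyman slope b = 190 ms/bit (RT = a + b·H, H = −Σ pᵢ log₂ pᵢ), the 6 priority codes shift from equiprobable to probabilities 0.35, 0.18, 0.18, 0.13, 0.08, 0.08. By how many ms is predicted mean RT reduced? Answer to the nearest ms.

Equiprobable entropy H₀ = log₂ 6 = 2.5850 bits.
Skewed entropy H = −Σ pᵢ log₂ pᵢ = 2.3864 bits.
ΔRT = b·(H₀ − H) = 190 × 0.1986 = 37.73 ms.

38 ms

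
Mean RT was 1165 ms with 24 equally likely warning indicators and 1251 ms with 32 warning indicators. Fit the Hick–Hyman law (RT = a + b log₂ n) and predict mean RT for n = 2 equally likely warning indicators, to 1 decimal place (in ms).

422.2 ms

With log₂ n on the abscissa the relation is linear; from the two conditions:
  b = (1251 − 1165) / (log₂ 32 − log₂ 24) = 86 / (5 − 4.5850) = 207.210 ms/bit
  a = 1165 − 207.210 × 4.5850 = 214.949 ms
Then RT(2) = 214.949 + 207.210 × log₂ 2 = 214.949 + 207.210 × 1 ≈ 422.159 ms.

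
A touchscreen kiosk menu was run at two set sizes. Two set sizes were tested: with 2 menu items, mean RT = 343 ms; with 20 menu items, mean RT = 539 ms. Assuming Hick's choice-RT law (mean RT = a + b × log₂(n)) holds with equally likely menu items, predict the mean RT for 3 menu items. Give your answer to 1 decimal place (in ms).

377.5 ms

RT is linear in log₂ n, so two points fix the line:
  b = (539 − 343) / (log₂ 20 − log₂ 2) = 196 / (4.3219 − 1) = 59.002 ms/bit
  a = 343 − 59.002 × 1 = 283.998 ms
Then RT(3) = 283.998 + 59.002 × log₂ 3 = 283.998 + 59.002 × 1.5850 ≈ 377.514 ms.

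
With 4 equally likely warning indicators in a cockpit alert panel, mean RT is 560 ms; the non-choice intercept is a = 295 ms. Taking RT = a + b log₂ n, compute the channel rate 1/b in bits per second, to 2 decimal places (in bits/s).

7.55 bits/s

b = (560 − 295)/log₂ 4 = 265/2 = 132.500 ms per bit = 0.13250 s/bit; the reciprocal is 7.547 bits/s.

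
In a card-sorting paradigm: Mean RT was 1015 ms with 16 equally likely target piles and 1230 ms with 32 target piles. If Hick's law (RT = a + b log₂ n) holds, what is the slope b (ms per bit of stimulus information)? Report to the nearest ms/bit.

The slope on a log₂ axis is (1230 − 1015) / (5 − 4) = 215 ms/bit.

215 ms/bit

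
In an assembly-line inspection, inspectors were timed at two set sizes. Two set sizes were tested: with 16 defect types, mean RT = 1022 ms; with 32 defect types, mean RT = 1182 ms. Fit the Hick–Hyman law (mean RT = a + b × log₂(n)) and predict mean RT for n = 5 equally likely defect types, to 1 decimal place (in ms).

Solve the two-equation system in a and b:
  b = (1182 − 1022) / (log₂ 32 − log₂ 16) = 160 / (5 − 4) = 160.000 ms/bit
  a = 1022 − 160.000 × 4 = 382.000 ms
Then RT(5) = 382.000 + 160.000 × log₂ 5 = 382.000 + 160.000 × 2.3219 ≈ 753.508 ms.

753.5 ms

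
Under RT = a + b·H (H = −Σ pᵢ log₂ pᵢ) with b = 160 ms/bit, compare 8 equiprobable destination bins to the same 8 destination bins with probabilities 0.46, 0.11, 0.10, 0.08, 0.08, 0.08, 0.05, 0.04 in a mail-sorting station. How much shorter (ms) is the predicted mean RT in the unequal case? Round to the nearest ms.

84 ms

Equiprobable entropy H₀ = log₂ 8 = 3.0000 bits.
Skewed entropy H = −Σ pᵢ log₂ pᵢ = 2.4742 bits.
ΔRT = b·(H₀ − H) = 160 × 0.5258 = 84.13 ms.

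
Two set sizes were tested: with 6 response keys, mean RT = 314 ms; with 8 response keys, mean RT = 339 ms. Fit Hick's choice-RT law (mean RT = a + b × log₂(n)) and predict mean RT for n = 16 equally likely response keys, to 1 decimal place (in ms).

399.2 ms

Solve the two-equation system in a and b:
  b = (339 − 314) / (log₂ 8 − log₂ 6) = 25 / (3 − 2.5850) = 60.236 ms/bit
  a = 314 − 60.236 × 2.5850 = 158.293 ms
Then RT(16) = 158.293 + 60.236 × log₂ 16 = 158.293 + 60.236 × 4 ≈ 399.236 ms.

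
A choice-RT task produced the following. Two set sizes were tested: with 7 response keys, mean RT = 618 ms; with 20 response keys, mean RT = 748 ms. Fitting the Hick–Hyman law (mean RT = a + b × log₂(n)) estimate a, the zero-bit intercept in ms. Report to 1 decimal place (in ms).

377.0 ms

b = (RT₂ − RT₁)/(log₂ n₂ − log₂ n₁) = (748 − 618)/(4.3219 − 2.8074) = 85.833 ms/bit.
Intercept: a = 618 − 85.833·log₂(7) = 377.037 ms.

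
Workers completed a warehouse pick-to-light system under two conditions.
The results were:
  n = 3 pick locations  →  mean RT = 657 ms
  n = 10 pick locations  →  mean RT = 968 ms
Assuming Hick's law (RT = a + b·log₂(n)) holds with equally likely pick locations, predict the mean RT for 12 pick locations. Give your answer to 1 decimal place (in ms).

1015.1 ms

RT is linear in log₂ n, so two points fix the line:
  b = (968 − 657) / (log₂ 10 − log₂ 3) = 311 / (3.3219 − 1.5850) = 179.048 ms/bit
  a = 657 − 179.048 × 1.5850 = 373.216 ms
Then RT(12) = 373.216 + 179.048 × log₂ 12 = 373.216 + 179.048 × 3.5850 ≈ 1015.096 ms.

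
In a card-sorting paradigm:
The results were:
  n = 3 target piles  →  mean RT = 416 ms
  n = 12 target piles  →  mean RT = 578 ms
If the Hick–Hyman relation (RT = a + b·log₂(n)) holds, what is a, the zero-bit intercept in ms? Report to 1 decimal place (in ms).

287.6 ms

b = (RT₂ − RT₁)/(log₂ n₂ − log₂ n₁) = (578 − 416)/(3.5850 − 1.5850) = 81.000 ms/bit.
a = RT₁ − b·log₂ n₁ = 416 − 81.000 × 1.5850 = 287.618 ms.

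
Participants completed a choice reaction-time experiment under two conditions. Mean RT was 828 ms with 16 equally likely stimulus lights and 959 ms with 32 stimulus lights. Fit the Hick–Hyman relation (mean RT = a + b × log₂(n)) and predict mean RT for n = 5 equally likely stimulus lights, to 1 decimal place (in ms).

608.2 ms

With log₂ n on the abscissa the relation is linear; from the two conditions:
  b = (959 − 828) / (log₂ 32 − log₂ 16) = 131 / (5 − 4) = 131.000 ms/bit
  a = 828 − 131.000 × 4 = 304.000 ms
Then RT(5) = 304.000 + 131.000 × log₂ 5 = 304.000 + 131.000 × 2.3219 ≈ 608.173 ms.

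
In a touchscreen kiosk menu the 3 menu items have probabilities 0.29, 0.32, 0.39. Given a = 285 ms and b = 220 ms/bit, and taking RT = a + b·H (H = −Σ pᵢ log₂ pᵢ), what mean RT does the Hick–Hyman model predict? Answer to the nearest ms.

631 ms

Entropy contributions −pᵢ log₂ pᵢ: 0.5179, 0.5260, 0.5298; sum H = 1.5737 bits.
RT = a + bH = 285 + 220·1.5737 = 631.22 ms.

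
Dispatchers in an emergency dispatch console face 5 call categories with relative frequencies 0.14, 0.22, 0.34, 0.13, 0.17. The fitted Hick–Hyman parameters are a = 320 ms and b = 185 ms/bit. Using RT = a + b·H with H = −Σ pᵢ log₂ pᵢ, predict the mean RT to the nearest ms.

H = 0.14·log₂(1/0.14) + 0.22·log₂(1/0.22) + 0.34·log₂(1/0.34) + 0.13·log₂(1/0.13) + 0.17·log₂(1/0.17) = 2.2241 bits.
RT = 320 + 185 × 2.2241 = 731.46 ms.

731 ms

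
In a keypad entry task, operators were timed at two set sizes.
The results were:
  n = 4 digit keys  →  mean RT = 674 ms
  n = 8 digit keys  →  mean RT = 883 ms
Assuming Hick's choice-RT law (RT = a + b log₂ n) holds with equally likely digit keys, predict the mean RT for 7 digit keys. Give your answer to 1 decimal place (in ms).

With log₂ n on the abscissa the relation is linear; from the two conditions:
  b = (883 − 674) / (log₂ 8 − log₂ 4) = 209 / (3 − 2) = 209.000 ms/bit
  a = 674 − 209.000 × 2 = 256.000 ms
Then RT(7) = 256.000 + 209.000 × log₂ 7 = 256.000 + 209.000 × 2.8074 ≈ 842.737 ms.

842.7 ms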